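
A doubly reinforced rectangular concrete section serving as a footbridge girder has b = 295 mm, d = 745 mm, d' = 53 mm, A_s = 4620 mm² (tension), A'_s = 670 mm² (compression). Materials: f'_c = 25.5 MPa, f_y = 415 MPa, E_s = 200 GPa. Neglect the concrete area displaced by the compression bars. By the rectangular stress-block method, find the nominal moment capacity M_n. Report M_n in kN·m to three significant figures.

Assume both tension and compression steel yield.
Net tension couple steel: A_s − A'_s = 3950 mm².
a = (A_s − A'_s) f_y / (0.85 f'_c b) = 1639250/(0.85 × 25.5 × 295) = 256.37 mm.
c = a/β₁ = 256.37/0.85 = 301.61 mm; ε'_s = 0.003(c − d')/c = 0.0025 ≥ f_y/E_s = 0.0021, so compression steel does yield.
M_n = (A_s − A'_s) f_y (d − a/2) + A'_s f_y (d − d') = [1639250 × (745 − 128.185) + 278050 × (745 − 53)] × 10⁻⁶ = 1011.11 + 192.41 = 1203.52 kN·m.

M_n ≈ 1200 kN·m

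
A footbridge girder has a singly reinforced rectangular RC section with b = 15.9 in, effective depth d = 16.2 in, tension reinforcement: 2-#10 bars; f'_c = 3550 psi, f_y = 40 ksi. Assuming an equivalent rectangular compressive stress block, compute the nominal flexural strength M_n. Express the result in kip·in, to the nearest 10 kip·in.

A_s = 2 × 1.27 = 2.54 in².
T = A_s f_y = 2.54 × 40 = 101.6 kips.
a = T/(0.85 f'_c b) = 101.6/(0.85 × 3.55 × 15.9) = 2.118 in.
M_n = T(d − a/2) = 101.6 × (16.2 − 1.059) = 1538.3 kip·in.

M_n ≈ 1540 kip·in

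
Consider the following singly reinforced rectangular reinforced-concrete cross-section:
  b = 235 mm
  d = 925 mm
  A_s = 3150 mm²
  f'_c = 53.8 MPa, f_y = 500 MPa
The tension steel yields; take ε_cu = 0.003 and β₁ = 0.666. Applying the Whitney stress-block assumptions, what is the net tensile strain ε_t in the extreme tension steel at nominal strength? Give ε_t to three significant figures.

a = A_s f_y/(0.85 f'_c b) = 146.56 mm.
β₁ = 0.666, so c = a/β₁ = 146.56/0.666 = 220.06 mm.
From the linear strain diagram with ε_cu = 0.003: ε_t = 0.003 (d − c)/c = 0.003 × (925 − 220.06)/220.06 = 0.00961.
Since ε_t ≥ 0.005, the section is tension-controlled.

ε_t ≈ 0.00961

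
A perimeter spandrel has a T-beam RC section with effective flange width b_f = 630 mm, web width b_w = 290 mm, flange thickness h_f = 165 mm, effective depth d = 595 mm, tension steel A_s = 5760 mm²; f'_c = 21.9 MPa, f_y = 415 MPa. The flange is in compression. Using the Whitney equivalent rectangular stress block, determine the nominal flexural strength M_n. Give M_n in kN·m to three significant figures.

M_n ≈ 1170 kN·m

Tension: T = A_s f_y = 5760 × 415 = 2390400 N.
Try a within the flange: a = T/(0.85 f'_c b_f) = 2390400/(0.85 × 21.9 × 630) = 203.83 mm.
a = 203.83 > h_f = 165 mm: the block extends into the web. Split into flange-overhang and web parts.
C_f = 0.85 f'_c (b_f − b_w) h_f = 0.85 × 21.9 × (630 − 290) × 165 = 1044302 N.
Remaining web compression depth: a_w = (T − C_f)/(0.85 f'_c b_w) = (2390400 − 1044302)/(0.85 × 21.9 × 290) = 249.35 mm.
M_n = C_f(d − h_f/2) + (T − C_f)(d − a_w/2) = 1044302 × (595 − 82.5) + 1346098 × (595 − 124.675) = 535.20 + 633.10 = 1168.30 × 10⁶ N·mm.
M_n = 1168.30 kN·m.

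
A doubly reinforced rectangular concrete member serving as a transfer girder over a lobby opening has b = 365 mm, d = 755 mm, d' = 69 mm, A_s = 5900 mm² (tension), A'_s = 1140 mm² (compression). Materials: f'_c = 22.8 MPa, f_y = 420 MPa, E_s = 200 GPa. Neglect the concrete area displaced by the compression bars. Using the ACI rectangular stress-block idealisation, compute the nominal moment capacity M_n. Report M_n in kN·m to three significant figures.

M_n ≈ 1560 kN·m

Assume both tension and compression steel yield.
Net tension couple steel: A_s − A'_s = 4760 mm².
a = (A_s − A'_s) f_y / (0.85 f'_c b) = 1999200/(0.85 × 22.8 × 365) = 282.62 mm.
c = a/β₁ = 282.62/0.85 = 332.49 mm; ε'_s = 0.003(c − d')/c = 0.0024 ≥ f_y/E_s = 0.0021, so compression steel does yield.
M_n = (A_s − A'_s) f_y (d − a/2) + A'_s f_y (d − d') = [1999200 × (755 − 141.31) + 478800 × (755 − 69)] × 10⁻⁶ = 1226.89 + 328.46 = 1555.35 kN·m.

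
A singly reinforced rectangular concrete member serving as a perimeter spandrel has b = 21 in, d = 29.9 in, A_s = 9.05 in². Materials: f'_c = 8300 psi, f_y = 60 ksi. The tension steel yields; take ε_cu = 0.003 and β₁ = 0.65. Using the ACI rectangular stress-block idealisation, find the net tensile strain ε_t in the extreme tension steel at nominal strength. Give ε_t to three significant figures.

a = A_s f_y/(0.85 f'_c b) = 3.665 in.
β₁ = 0.65, so c = a/β₁ = 3.665/0.65 = 5.638 in.
From the linear strain diagram with ε_cu = 0.003: ε_t = 0.003 (d − c)/c = 0.003 × (29.9 − 5.638)/5.638 = 0.0129.
Since ε_t ≥ 0.005, the section is tension-controlled.

ε_t ≈ 0.0129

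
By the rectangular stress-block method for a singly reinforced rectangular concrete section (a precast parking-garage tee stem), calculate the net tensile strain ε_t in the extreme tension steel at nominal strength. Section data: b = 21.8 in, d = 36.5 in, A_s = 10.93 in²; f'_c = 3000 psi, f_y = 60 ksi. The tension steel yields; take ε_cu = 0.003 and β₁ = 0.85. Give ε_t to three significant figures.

ε_t ≈ 0.00489

a = A_s f_y/(0.85 f'_c b) = 11.797 in.
β₁ = 0.85, so c = a/β₁ = 11.797/0.85 = 13.879 in.
From the linear strain diagram with ε_cu = 0.003: ε_t = 0.003 (d − c)/c = 0.003 × (36.5 − 13.879)/13.879 = 0.00489.
ε_t is between 0.004 and 0.005 — transition zone.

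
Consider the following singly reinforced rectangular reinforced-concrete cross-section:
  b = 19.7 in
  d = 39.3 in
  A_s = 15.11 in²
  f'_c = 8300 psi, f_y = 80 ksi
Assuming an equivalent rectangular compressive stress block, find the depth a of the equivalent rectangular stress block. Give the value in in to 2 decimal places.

a ≈ 8.70 in

T = A_s f_y = 15.11 × 80 = 1208.8 kips.
a = T/(0.85 f'_c b) = 1208.8/(0.85 × 8.3 × 19.7) = 8.70 in.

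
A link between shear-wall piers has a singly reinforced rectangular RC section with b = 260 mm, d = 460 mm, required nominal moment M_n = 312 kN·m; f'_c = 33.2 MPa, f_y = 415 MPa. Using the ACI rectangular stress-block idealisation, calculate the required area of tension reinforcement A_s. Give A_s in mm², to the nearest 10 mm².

A_s ≈ 1840 mm²

With M_n = 0.85 f'_c a b (d − a/2), solve the quadratic for a:
a = d − √(d² − 2M_n/(0.85 f'_c b)) = 460 − √(460² − 2 × 312×10⁶/(0.85 × 33.2 × 260)) = 104.26 mm.
A_s = 0.85 f'_c a b / f_y = 0.85 × 33.2 × 104.26 × 260 / 415 = 1843.3 mm².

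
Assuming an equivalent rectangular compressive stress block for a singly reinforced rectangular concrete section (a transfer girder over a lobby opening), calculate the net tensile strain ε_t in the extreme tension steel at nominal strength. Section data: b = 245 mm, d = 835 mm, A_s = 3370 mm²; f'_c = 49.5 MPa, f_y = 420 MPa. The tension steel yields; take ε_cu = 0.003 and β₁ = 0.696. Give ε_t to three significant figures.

ε_t ≈ 0.00970

a = A_s f_y/(0.85 f'_c b) = 137.31 mm.
β₁ = 0.696, so c = a/β₁ = 137.31/0.696 = 197.28 mm.
From the linear strain diagram with ε_cu = 0.003: ε_t = 0.003 (d − c)/c = 0.003 × (835 − 197.28)/197.28 = 0.00970.
Since ε_t ≥ 0.005, the section is tension-controlled.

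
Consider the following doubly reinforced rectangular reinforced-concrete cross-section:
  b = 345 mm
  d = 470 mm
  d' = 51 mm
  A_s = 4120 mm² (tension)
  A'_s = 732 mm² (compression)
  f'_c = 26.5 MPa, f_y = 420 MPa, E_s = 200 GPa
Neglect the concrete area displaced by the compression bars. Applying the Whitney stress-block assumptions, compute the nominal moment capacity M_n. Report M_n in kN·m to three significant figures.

Assume both tension and compression steel yield.
Net tension couple steel: A_s − A'_s = 3388 mm².
a = (A_s − A'_s) f_y / (0.85 f'_c b) = 1422960/(0.85 × 26.5 × 345) = 183.11 mm.
c = a/β₁ = 183.11/0.85 = 215.42 mm; ε'_s = 0.003(c − d')/c = 0.0023 ≥ f_y/E_s = 0.0021, so compression steel does yield.
M_n = (A_s − A'_s) f_y (d − a/2) + A'_s f_y (d − d') = [1422960 × (470 − 91.555) + 307440 × (470 − 51)] × 10⁻⁶ = 538.51 + 128.82 = 667.33 kN·m.

M_n ≈ 667 kN·m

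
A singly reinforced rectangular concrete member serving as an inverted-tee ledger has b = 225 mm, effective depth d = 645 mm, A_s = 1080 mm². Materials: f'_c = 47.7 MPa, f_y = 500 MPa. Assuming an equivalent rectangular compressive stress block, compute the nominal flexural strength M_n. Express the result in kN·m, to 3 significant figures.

M_n ≈ 332 kN·m

T = A_s f_y = 1080 × 500 = 540000 N = 540 kN.
From C = T: a = T/(0.85 f'_c b) = 540000/(0.85 × 47.7 × 225) = 59.19 mm.
M_n = T(d − a/2) = 540 kN × (645 − 29.595) mm = 332.32 kN·m.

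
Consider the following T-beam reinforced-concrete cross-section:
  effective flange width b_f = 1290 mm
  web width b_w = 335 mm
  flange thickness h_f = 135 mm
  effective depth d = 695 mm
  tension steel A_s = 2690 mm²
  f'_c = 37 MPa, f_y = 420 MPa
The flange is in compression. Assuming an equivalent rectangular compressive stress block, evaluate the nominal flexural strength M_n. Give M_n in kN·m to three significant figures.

Tension: T = A_s f_y = 2690 × 420 = 1129800 N.
Try a within the flange: a = T/(0.85 f'_c b_f) = 1129800/(0.85 × 37 × 1290) = 27.85 mm.
Since a = 27.85 ≤ h_f = 135 mm, the stress block lies entirely in the flange; analyse as a rectangular beam of width b_f.
M_n = T(d − a/2) = 1129800 × (695 − 13.925) = 769.48 × 10⁶ N·mm.
M_n = 769.48 kN·m.

M_n ≈ 769 kN·m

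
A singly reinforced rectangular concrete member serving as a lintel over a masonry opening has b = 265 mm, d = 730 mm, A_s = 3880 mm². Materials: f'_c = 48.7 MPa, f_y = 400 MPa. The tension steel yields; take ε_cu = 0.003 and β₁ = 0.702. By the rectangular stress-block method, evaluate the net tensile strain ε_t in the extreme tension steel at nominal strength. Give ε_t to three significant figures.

a = A_s f_y/(0.85 f'_c b) = 141.48 mm.
β₁ = 0.702, so c = a/β₁ = 141.48/0.702 = 201.54 mm.
From the linear strain diagram with ε_cu = 0.003: ε_t = 0.003 (d − c)/c = 0.003 × (730 − 201.54)/201.54 = 0.00787.
Since ε_t ≥ 0.005, the section is tension-controlled.

ε_t ≈ 0.00787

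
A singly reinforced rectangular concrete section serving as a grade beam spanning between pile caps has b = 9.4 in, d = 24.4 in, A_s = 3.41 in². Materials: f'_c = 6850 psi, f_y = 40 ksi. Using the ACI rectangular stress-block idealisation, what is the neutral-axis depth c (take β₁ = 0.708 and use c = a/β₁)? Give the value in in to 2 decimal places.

c ≈ 3.52 in

T = A_s f_y = 3.41 × 40 = 136.4 kips.
a = T/(0.85 f'_c b) = 136.4/(0.85 × 6.85 × 9.4) = 2.4922 in.
With β₁ = 0.708, c = a/β₁ = 2.4922/0.708 = 3.52 in.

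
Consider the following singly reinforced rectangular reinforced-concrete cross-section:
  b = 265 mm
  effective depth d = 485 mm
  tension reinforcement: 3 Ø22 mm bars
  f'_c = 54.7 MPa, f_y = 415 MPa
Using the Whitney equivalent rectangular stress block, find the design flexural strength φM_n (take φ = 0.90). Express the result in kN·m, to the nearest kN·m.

φM_n ≈ 198 kN·m

A_s = 3 × 380 = 1140 mm².
T = A_s f_y = 1140 × 415 = 473100 N = 473.1 kN.
From C = T: a = T/(0.85 f'_c b) = 473100/(0.85 × 54.7 × 265) = 38.40 mm.
M_n = T(d − a/2) = 473.1 kN × (485 − 19.2) mm = 220.37 kN·m.
φM_n = 0.90 × 220.37 = 198.33 kN·m.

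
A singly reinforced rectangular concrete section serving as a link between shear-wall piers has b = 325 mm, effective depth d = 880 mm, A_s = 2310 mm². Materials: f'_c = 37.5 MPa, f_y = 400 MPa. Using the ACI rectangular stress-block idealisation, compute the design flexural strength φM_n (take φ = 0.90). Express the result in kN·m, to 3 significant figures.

T = A_s f_y = 2310 × 400 = 924000 N = 924 kN.
From C = T: a = T/(0.85 f'_c b) = 924000/(0.85 × 37.5 × 325) = 89.19 mm.
M_n = T(d − a/2) = 924 kN × (880 − 44.595) mm = 771.91 kN·m.
φM_n = 0.90 × 771.91 = 694.72 kN·m.

φM_n ≈ 695 kN·m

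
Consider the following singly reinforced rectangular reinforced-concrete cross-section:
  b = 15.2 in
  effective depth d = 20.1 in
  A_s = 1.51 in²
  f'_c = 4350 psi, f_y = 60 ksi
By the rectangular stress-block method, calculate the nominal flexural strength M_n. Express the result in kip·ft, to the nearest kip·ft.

T = A_s f_y = 1.51 × 60 = 90.6 kips.
a = T/(0.85 f'_c b) = 90.6/(0.85 × 4.35 × 15.2) = 1.612 in.
M_n = T(d − a/2) = 90.6 × (20.1 − 0.806) = 1748.0 kip·in = 1748.0/12 = 145.67 kip·ft.

M_n ≈ 146 kip·ft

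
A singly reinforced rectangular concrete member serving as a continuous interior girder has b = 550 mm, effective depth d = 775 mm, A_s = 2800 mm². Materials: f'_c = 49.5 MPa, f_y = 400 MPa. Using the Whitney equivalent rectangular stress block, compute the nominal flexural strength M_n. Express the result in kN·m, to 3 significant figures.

T = A_s f_y = 2800 × 400 = 1120000 N = 1120 kN.
From C = T: a = T/(0.85 f'_c b) = 1120000/(0.85 × 49.5 × 550) = 48.40 mm.
M_n = T(d − a/2) = 1120 kN × (775 − 24.2) mm = 840.90 kN·m.

M_n ≈ 841 kN·m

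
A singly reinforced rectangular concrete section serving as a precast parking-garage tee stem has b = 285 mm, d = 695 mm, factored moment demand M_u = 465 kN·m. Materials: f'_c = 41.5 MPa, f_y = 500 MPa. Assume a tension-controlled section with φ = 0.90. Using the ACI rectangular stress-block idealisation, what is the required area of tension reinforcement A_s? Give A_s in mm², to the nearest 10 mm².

A_s ≈ 1580 mm²

M_n = M_u/φ = 465/0.90 = 516.667 kN·m.
With M_n = 0.85 f'_c a b (d − a/2), solve the quadratic for a:
a = d − √(d² − 2M_n/(0.85 f'_c b)) = 695 − √(695² − 2 × 516.667×10⁶/(0.85 × 41.5 × 285)) = 78.36 mm.
A_s = 0.85 f'_c a b / f_y = 0.85 × 41.5 × 78.36 × 285 / 500 = 1575.6 mm².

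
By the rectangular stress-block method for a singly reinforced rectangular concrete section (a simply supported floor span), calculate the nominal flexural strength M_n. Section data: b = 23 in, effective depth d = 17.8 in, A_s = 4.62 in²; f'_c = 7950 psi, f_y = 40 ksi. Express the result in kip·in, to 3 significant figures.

T = A_s f_y = 4.62 × 40 = 184.8 kips.
a = T/(0.85 f'_c b) = 184.8/(0.85 × 7.95 × 23) = 1.189 in.
M_n = T(d − a/2) = 184.8 × (17.8 − 0.5945) = 3179.6 kip·in.

M_n ≈ 3180 kip·in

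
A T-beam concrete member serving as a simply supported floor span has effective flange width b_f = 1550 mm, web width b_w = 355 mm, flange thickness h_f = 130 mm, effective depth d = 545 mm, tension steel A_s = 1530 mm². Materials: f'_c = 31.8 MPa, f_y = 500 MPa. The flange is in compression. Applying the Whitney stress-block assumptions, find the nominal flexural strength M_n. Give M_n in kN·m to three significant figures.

Tension: T = A_s f_y = 1530 × 500 = 765000 N.
Try a within the flange: a = T/(0.85 f'_c b_f) = 765000/(0.85 × 31.8 × 1550) = 18.26 mm.
Since a = 18.26 ≤ h_f = 130 mm, the stress block lies entirely in the flange; analyse as a rectangular beam of width b_f.
M_n = T(d − a/2) = 765000 × (545 − 9.13) = 409.94 × 10⁶ N·mm.
M_n = 409.94 kN·m.

M_n ≈ 410 kN·m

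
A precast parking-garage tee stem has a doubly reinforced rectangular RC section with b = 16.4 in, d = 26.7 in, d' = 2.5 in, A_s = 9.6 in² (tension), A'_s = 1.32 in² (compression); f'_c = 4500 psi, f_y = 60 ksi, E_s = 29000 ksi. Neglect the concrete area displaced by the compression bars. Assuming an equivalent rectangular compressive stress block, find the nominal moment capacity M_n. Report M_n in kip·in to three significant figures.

M_n ≈ 13200 kip·in

Assume both steels yield.
a = (A_s − A'_s) f_y/(0.85 f'_c b) = (9.6 − 1.32) × 60/(0.85 × 4.5 × 16.4) = 7.920 in.
c = a/β₁ = 7.920/0.825 = 9.600 in; ε'_s = 0.003(c − d')/c = 0.0022 ≥ ε_y = 0.0021, so the compression steel yields.
M_n = (A_s − A'_s) f_y (d − a/2) + A'_s f_y (d − d') = 496.8 × (26.7 − 3.96) + 79.2 × (26.7 − 2.5) = 11297.2 + 1916.6 = 13213.8 kip·in.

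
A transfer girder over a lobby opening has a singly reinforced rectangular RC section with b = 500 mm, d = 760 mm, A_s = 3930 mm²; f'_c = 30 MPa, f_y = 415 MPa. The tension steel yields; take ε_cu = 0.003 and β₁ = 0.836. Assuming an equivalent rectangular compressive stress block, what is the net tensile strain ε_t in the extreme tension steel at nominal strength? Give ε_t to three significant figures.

a = A_s f_y/(0.85 f'_c b) = 127.92 mm.
β₁ = 0.836, so c = a/β₁ = 127.92/0.836 = 153.01 mm.
From the linear strain diagram with ε_cu = 0.003: ε_t = 0.003 (d − c)/c = 0.003 × (760 − 153.01)/153.01 = 0.0119.
Since ε_t ≥ 0.005, the section is tension-controlled.

ε_t ≈ 0.0119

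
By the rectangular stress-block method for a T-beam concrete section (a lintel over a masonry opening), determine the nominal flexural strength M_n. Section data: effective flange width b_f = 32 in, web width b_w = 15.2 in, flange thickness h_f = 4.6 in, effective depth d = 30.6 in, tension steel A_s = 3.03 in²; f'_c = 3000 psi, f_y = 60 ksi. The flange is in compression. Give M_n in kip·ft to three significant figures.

Tension: T = A_s f_y = 3.03 × 60 = 181.8 kips.
Try a within the flange: a = T/(0.85 f'_c b_f) = 181.8/(0.85 × 3 × 32) = 2.228 in.
Since a = 2.228 ≤ h_f = 4.6 in, the stress block lies entirely in the flange; analyse as a rectangular beam of width b_f.
M_n = T(d − a/2) = 181.8 × (30.6 − 1.114) = 5360.6 kip·in.
M_n = 5360.6/12 = 446.72 kip·ft.

M_n ≈ 447 kip·ft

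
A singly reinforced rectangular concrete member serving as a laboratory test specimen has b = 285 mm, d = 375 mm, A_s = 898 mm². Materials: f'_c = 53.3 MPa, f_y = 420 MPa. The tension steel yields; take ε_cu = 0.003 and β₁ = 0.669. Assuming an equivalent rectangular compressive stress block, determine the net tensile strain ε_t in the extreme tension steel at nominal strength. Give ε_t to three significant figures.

a = A_s f_y/(0.85 f'_c b) = 29.21 mm.
β₁ = 0.669, so c = a/β₁ = 29.21/0.669 = 43.66 mm.
From the linear strain diagram with ε_cu = 0.003: ε_t = 0.003 (d − c)/c = 0.003 × (375 − 43.66)/43.66 = 0.0228.
Since ε_t ≥ 0.005, the section is tension-controlled.

ε_t ≈ 0.0228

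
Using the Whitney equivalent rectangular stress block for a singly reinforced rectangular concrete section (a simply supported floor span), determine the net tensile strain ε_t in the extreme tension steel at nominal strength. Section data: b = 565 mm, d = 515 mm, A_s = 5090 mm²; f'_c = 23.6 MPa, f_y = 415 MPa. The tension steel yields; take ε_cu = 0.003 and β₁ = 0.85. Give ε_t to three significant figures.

a = A_s f_y/(0.85 f'_c b) = 186.37 mm.
β₁ = 0.85, so c = a/β₁ = 186.37/0.85 = 219.26 mm.
From the linear strain diagram with ε_cu = 0.003: ε_t = 0.003 (d − c)/c = 0.003 × (515 − 219.26)/219.26 = 0.00405.
ε_t is between 0.004 and 0.005 — transition zone.

ε_t ≈ 0.00405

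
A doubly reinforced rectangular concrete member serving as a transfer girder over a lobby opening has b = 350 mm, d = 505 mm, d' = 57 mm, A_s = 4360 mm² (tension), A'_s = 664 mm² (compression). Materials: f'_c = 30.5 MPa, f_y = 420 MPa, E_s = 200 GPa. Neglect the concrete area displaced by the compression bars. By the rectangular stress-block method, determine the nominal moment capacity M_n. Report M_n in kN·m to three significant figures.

M_n ≈ 776 kN·m

Assume both tension and compression steel yield.
Net tension couple steel: A_s − A'_s = 3696 mm².
a = (A_s − A'_s) f_y / (0.85 f'_c b) = 1552320/(0.85 × 30.5 × 350) = 171.08 mm.
c = a/β₁ = 171.08/0.832 = 205.63 mm; ε'_s = 0.003(c − d')/c = 0.0022 ≥ f_y/E_s = 0.0021, so compression steel does yield.
M_n = (A_s − A'_s) f_y (d − a/2) + A'_s f_y (d − d') = [1552320 × (505 − 85.54) + 278880 × (505 − 57)] × 10⁻⁶ = 651.14 + 124.94 = 776.08 kN·m.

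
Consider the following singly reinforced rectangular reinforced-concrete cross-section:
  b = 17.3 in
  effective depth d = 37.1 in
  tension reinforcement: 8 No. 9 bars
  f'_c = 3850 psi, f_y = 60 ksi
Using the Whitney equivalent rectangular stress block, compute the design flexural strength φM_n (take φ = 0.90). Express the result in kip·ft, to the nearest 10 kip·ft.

φM_n ≈ 1180 kip·ft

A_s = 8 × 1 = 8 in².
T = A_s f_y = 8 × 60 = 480 kips.
a = T/(0.85 f'_c b) = 480/(0.85 × 3.85 × 17.3) = 8.478 in.
M_n = T(d − a/2) = 480 × (37.1 − 4.239) = 15773.3 kip·in = 15773.3/12 = 1314.44 kip·ft.
φM_n = 0.90 × 1314.44 = 1183.00 kip·ft.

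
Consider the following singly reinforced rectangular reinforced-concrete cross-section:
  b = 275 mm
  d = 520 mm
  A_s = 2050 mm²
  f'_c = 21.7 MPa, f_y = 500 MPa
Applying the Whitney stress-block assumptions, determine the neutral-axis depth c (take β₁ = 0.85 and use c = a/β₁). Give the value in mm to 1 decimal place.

T = A_s f_y = 2050 × 500 = 1025000 N = 1025 kN.
Setting C = 0.85 f'_c a b equal to T: a = 1025000/(0.85 × 21.7 × 275) = 202.075 mm.
With β₁ = 0.85, c = a/β₁ = 202.075/0.85 = 237.7 mm.

c ≈ 237.7 mm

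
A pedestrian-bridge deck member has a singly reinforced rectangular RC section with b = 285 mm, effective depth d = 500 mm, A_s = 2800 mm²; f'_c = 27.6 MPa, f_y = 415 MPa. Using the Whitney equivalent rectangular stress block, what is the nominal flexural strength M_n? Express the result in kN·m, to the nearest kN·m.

T = A_s f_y = 2800 × 415 = 1162000 N = 1162 kN.
From C = T: a = T/(0.85 f'_c b) = 1162000/(0.85 × 27.6 × 285) = 173.79 mm.
M_n = T(d − a/2) = 1162 kN × (500 − 86.895) mm = 480.03 kN·m.

M_n ≈ 480 kN·m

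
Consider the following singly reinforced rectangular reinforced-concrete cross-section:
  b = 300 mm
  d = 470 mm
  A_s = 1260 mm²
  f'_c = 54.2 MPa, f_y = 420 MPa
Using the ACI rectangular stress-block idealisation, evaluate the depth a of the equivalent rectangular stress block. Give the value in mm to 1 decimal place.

T = A_s f_y = 1260 × 420 = 529200 N = 529.2 kN.
Setting C = 0.85 f'_c a b equal to T: a = 529200/(0.85 × 54.2 × 300) = 38.3 mm.

a ≈ 38.3 mm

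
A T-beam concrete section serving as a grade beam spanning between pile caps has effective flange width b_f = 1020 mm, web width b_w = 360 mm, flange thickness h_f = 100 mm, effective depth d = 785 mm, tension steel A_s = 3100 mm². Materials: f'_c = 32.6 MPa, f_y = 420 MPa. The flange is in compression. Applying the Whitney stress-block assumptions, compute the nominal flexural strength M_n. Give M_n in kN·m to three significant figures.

Tension: T = A_s f_y = 3100 × 420 = 1302000 N.
Try a within the flange: a = T/(0.85 f'_c b_f) = 1302000/(0.85 × 32.6 × 1020) = 46.07 mm.
Since a = 46.07 ≤ h_f = 100 mm, the stress block lies entirely in the flange; analyse as a rectangular beam of width b_f.
M_n = T(d − a/2) = 1302000 × (785 − 23.035) = 992.08 × 10⁶ N·mm.
M_n = 992.08 kN·m.

M_n ≈ 992 kN·m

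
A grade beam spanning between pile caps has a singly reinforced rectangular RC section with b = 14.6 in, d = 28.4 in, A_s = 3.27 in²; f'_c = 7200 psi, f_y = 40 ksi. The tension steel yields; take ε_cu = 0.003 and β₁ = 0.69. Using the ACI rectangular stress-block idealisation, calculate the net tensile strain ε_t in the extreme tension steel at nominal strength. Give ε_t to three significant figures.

ε_t ≈ 0.0372

a = A_s f_y/(0.85 f'_c b) = 1.464 in.
β₁ = 0.69, so c = a/β₁ = 1.464/0.69 = 2.122 in.
From the linear strain diagram with ε_cu = 0.003: ε_t = 0.003 (d − c)/c = 0.003 × (28.4 − 2.122)/2.122 = 0.0372.
Since ε_t ≥ 0.005, the section is tension-controlled.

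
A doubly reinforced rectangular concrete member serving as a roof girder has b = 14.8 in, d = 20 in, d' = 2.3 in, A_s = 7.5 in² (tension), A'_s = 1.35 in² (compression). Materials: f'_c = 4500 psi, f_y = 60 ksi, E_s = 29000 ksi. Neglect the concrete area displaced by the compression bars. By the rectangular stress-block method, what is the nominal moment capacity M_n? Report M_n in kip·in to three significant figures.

Assume both steels yield.
a = (A_s − A'_s) f_y/(0.85 f'_c b) = (7.5 − 1.35) × 60/(0.85 × 4.5 × 14.8) = 6.518 in.
c = a/β₁ = 6.518/0.825 = 7.901 in; ε'_s = 0.003(c − d')/c = 0.0021 ≥ ε_y = 0.0021, so the compression steel yields.
M_n = (A_s − A'_s) f_y (d − a/2) + A'_s f_y (d − d') = 369 × (20 − 3.259) + 81 × (20 − 2.3) = 6177.4 + 1433.7 = 7611.1 kip·in.

M_n ≈ 7610 kip·in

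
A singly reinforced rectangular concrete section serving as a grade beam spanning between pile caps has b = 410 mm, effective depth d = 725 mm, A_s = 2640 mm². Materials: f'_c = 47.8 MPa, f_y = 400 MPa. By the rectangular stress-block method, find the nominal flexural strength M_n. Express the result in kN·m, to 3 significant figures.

T = A_s f_y = 2640 × 400 = 1056000 N = 1056 kN.
From C = T: a = T/(0.85 f'_c b) = 1056000/(0.85 × 47.8 × 410) = 63.39 mm.
M_n = T(d − a/2) = 1056 kN × (725 − 31.695) mm = 732.13 kN·m.

M_n ≈ 732 kN·m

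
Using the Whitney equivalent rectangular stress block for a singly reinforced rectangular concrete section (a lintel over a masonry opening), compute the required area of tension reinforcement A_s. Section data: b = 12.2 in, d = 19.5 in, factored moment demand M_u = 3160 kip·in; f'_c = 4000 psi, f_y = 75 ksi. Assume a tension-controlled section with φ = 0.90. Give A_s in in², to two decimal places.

A_s ≈ 2.75 in²

M_n = M_u/φ = 3160/0.90 = 3511.11 kip·in.
From M_n = 0.85 f'_c a b (d − a/2):
a = d − √(d² − 2M_n/(0.85 f'_c b)) = 19.5 − √(19.5² − 2 × 3511.11/(0.85 × 4 × 12.2)) = 4.976 in.
A_s = 0.85 f'_c a b / f_y = 0.85 × 4 × 4.976 × 12.2 / 75 = 2.752 in².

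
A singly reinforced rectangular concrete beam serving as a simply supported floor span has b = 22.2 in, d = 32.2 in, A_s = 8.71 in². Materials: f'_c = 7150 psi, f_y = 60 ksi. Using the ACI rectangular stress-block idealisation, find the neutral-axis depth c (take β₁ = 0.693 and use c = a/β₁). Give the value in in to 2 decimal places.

T = A_s f_y = 8.71 × 60 = 522.6 kips.
a = T/(0.85 f'_c b) = 522.6/(0.85 × 7.15 × 22.2) = 3.8734 in.
With β₁ = 0.693, c = a/β₁ = 3.8734/0.693 = 5.59 in.

c ≈ 5.59 in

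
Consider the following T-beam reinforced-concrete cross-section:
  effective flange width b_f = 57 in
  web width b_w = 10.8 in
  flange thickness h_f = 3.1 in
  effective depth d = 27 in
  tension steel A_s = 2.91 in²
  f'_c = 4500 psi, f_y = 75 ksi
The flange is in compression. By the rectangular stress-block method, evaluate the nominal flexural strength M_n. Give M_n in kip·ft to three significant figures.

Tension: T = A_s f_y = 2.91 × 75 = 218.25 kips.
Try a within the flange: a = T/(0.85 f'_c b_f) = 218.25/(0.85 × 4.5 × 57) = 1.001 in.
Since a = 1.001 ≤ h_f = 3.1 in, the stress block lies entirely in the flange; analyse as a rectangular beam of width b_f.
M_n = T(d − a/2) = 218.25 × (27 − 0.5005) = 5783.5 kip·in.
M_n = 5783.5/12 = 481.96 kip·ft.

M_n ≈ 482 kip·ft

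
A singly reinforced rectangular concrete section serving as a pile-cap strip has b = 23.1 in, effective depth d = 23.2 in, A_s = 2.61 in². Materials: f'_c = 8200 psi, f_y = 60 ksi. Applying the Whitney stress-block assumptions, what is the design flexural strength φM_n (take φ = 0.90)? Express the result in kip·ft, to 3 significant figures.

T = A_s f_y = 2.61 × 60 = 156.6 kips.
a = T/(0.85 f'_c b) = 156.6/(0.85 × 8.2 × 23.1) = 0.973 in.
M_n = T(d − a/2) = 156.6 × (23.2 − 0.4865) = 3556.9 kip·in = 3556.9/12 = 296.41 kip·ft.
φM_n = 0.90 × 296.41 = 266.77 kip·ft.

φM_n ≈ 267 kip·ft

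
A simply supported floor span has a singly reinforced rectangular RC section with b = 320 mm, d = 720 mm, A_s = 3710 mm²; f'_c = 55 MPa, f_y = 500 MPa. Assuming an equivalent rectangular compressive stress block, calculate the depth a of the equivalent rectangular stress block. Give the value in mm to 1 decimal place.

a ≈ 124.0 mm

T = A_s f_y = 3710 × 500 = 1855000 N = 1855 kN.
Setting C = 0.85 f'_c a b equal to T: a = 1855000/(0.85 × 55 × 320) = 124.0 mm.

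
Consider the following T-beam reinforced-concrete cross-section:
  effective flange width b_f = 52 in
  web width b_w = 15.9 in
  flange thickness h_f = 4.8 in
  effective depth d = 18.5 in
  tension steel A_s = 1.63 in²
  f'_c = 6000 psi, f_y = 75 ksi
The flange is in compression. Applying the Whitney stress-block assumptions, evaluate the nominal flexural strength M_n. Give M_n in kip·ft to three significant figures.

Tension: T = A_s f_y = 1.63 × 75 = 122.25 kips.
Try a within the flange: a = T/(0.85 f'_c b_f) = 122.25/(0.85 × 6 × 52) = 0.461 in.
Since a = 0.461 ≤ h_f = 4.8 in, the stress block lies entirely in the flange; analyse as a rectangular beam of width b_f.
M_n = T(d − a/2) = 122.25 × (18.5 − 0.2305) = 2233.4 kip·in.
M_n = 2233.4/12 = 186.12 kip·ft.

M_n ≈ 186 kip·ft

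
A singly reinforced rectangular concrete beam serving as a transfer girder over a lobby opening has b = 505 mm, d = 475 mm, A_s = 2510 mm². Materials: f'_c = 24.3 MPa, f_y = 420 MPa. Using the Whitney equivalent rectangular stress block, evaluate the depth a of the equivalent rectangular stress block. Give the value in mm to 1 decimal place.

T = A_s f_y = 2510 × 420 = 1054200 N = 1054.2 kN.
Setting C = 0.85 f'_c a b equal to T: a = 1054200/(0.85 × 24.3 × 505) = 101.1 mm.

a ≈ 101.1 mm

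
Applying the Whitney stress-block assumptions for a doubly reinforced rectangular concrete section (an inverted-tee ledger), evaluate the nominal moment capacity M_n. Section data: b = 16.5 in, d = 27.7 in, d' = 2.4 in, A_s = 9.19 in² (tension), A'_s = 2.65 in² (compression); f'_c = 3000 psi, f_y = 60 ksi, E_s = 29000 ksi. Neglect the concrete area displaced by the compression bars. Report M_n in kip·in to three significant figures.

Assume both steels yield.
a = (A_s − A'_s) f_y/(0.85 f'_c b) = (9.19 − 2.65) × 60/(0.85 × 3 × 16.5) = 9.326 in.
c = a/β₁ = 9.326/0.85 = 10.972 in; ε'_s = 0.003(c − d')/c = 0.0023 ≥ ε_y = 0.0021, so the compression steel yields.
M_n = (A_s − A'_s) f_y (d − a/2) + A'_s f_y (d − d') = 392.4 × (27.7 − 4.663) + 159 × (27.7 − 2.4) = 9039.7 + 4022.7 = 13062.4 kip·in.

M_n ≈ 13100 kip·in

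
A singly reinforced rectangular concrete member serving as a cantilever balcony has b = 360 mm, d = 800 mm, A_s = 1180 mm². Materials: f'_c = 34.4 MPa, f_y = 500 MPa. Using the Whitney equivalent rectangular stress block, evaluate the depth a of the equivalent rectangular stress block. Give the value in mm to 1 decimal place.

T = A_s f_y = 1180 × 500 = 590000 N = 590 kN.
Setting C = 0.85 f'_c a b equal to T: a = 590000/(0.85 × 34.4 × 360) = 56.0 mm.

a ≈ 56.0 mm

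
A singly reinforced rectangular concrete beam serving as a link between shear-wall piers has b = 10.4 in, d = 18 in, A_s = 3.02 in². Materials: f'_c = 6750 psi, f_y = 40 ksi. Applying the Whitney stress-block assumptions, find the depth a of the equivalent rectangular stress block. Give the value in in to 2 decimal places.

a ≈ 2.02 in

T = A_s f_y = 3.02 × 40 = 120.8 kips.
a = T/(0.85 f'_c b) = 120.8/(0.85 × 6.75 × 10.4) = 2.02 in.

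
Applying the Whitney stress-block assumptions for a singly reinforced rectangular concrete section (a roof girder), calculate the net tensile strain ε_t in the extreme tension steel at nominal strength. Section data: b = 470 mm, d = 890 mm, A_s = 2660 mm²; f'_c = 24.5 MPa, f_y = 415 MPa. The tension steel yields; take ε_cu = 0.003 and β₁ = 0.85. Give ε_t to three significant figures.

ε_t ≈ 0.0171

a = A_s f_y/(0.85 f'_c b) = 112.78 mm.
β₁ = 0.85, so c = a/β₁ = 112.78/0.85 = 132.68 mm.
From the linear strain diagram with ε_cu = 0.003: ε_t = 0.003 (d − c)/c = 0.003 × (890 − 132.68)/132.68 = 0.0171.
Since ε_t ≥ 0.005, the section is tension-controlled.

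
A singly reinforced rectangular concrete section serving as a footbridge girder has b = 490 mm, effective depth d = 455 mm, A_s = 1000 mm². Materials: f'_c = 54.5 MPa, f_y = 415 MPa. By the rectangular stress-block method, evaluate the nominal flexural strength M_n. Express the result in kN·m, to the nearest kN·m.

T = A_s f_y = 1000 × 415 = 415000 N = 415 kN.
From C = T: a = T/(0.85 f'_c b) = 415000/(0.85 × 54.5 × 490) = 18.28 mm.
M_n = T(d − a/2) = 415 kN × (455 − 9.14) mm = 185.03 kN·m.

M_n ≈ 185 kN·m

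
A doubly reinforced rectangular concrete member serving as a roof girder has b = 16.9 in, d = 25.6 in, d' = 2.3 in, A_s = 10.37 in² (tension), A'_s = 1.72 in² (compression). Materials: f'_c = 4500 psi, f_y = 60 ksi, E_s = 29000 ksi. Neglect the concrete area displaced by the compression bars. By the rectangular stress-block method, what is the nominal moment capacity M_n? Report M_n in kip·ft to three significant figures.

Assume both steels yield.
a = (A_s − A'_s) f_y/(0.85 f'_c b) = (10.37 − 1.72) × 60/(0.85 × 4.5 × 16.9) = 8.029 in.
c = a/β₁ = 8.029/0.825 = 9.732 in; ε'_s = 0.003(c − d')/c = 0.0023 ≥ ε_y = 0.0021, so the compression steel yields.
M_n = (A_s − A'_s) f_y (d − a/2) + A'_s f_y (d − d') = 519 × (25.6 − 4.0145) + 103.2 × (25.6 − 2.3) = 11202.9 + 2404.6 = 13607.5 kip·in = 13607.5/12 = 1133.96 kip·ft.

M_n ≈ 1130 kip·ft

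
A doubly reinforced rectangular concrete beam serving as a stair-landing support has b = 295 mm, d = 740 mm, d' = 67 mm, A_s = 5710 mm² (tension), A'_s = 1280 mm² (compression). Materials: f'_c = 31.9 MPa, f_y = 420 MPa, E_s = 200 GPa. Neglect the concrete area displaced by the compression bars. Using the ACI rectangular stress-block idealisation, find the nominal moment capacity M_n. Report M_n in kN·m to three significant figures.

M_n ≈ 1520 kN·m

Assume both tension and compression steel yield.
Net tension couple steel: A_s − A'_s = 4430 mm².
a = (A_s − A'_s) f_y / (0.85 f'_c b) = 1860600/(0.85 × 31.9 × 295) = 232.61 mm.
c = a/β₁ = 232.61/0.822 = 282.98 mm; ε'_s = 0.003(c − d')/c = 0.0023 ≥ f_y/E_s = 0.0021, so compression steel does yield.
M_n = (A_s − A'_s) f_y (d − a/2) + A'_s f_y (d − d') = [1860600 × (740 − 116.305) + 537600 × (740 − 67)] × 10⁻⁶ = 1160.45 + 361.80 = 1522.25 kN·m.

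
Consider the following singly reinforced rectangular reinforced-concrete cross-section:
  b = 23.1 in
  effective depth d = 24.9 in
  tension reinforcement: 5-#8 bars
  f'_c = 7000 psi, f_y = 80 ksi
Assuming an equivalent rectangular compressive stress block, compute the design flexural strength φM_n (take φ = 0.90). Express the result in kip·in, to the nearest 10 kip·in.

φM_n ≈ 6750 kip·in

A_s = 5 × 0.79 = 3.95 in².
T = A_s f_y = 3.95 × 80 = 316 kips.
a = T/(0.85 f'_c b) = 316/(0.85 × 7 × 23.1) = 2.299 in.
M_n = T(d − a/2) = 316 × (24.9 − 1.1495) = 7505.2 kip·in.
φM_n = 0.90 × 7505.2 = 6754.7 kip·in.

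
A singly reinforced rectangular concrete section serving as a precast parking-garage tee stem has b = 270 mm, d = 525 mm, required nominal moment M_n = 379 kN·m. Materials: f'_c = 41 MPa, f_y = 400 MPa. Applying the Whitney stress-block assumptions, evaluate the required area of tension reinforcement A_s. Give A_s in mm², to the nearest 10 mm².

With M_n = 0.85 f'_c a b (d − a/2), solve the quadratic for a:
a = d − √(d² − 2M_n/(0.85 f'_c b)) = 525 − √(525² − 2 × 379×10⁶/(0.85 × 41 × 270)) = 83.33 mm.
A_s = 0.85 f'_c a b / f_y = 0.85 × 41 × 83.33 × 270 / 400 = 1960.2 mm².

A_s ≈ 1960 mm²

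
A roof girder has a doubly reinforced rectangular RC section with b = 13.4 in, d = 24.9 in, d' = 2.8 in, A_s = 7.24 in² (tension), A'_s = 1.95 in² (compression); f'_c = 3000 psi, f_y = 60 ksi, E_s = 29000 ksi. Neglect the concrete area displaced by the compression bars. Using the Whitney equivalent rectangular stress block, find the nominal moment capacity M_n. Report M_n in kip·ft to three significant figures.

Assume both steels yield.
a = (A_s − A'_s) f_y/(0.85 f'_c b) = (7.24 − 1.95) × 60/(0.85 × 3 × 13.4) = 9.289 in.
c = a/β₁ = 9.289/0.85 = 10.928 in; ε'_s = 0.003(c − d')/c = 0.0022 ≥ ε_y = 0.0021, so the compression steel yields.
M_n = (A_s − A'_s) f_y (d − a/2) + A'_s f_y (d − d') = 317.4 × (24.9 − 4.6445) + 117 × (24.9 − 2.8) = 6429.1 + 2585.7 = 9014.8 kip·in = 9014.8/12 = 751.23 kip·ft.

M_n ≈ 751 kip·ft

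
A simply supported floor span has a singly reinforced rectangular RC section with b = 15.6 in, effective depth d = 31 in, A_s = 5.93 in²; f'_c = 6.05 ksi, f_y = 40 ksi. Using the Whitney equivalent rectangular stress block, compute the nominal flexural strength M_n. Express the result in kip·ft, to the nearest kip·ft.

T = A_s f_y = 5.93 × 40 = 237.2 kips.
a = T/(0.85 f'_c b) = 237.2/(0.85 × 6.05 × 15.6) = 2.957 in.
M_n = T(d − a/2) = 237.2 × (31 − 1.4785) = 7002.5 kip·in = 7002.5/12 = 583.54 kip·ft.

M_n ≈ 584 kip·ft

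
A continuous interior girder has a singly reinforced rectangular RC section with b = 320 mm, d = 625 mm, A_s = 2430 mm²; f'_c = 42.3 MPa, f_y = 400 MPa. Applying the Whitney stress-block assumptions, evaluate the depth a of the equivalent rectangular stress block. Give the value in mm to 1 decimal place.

a ≈ 84.5 mm

T = A_s f_y = 2430 × 400 = 972000 N = 972 kN.
Setting C = 0.85 f'_c a b equal to T: a = 972000/(0.85 × 42.3 × 320) = 84.5 mm.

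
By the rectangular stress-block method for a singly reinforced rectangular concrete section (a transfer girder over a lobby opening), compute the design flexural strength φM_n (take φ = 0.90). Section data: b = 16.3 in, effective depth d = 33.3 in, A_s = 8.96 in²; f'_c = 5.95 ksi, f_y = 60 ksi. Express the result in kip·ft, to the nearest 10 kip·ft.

T = A_s f_y = 8.96 × 60 = 537.6 kips.
a = T/(0.85 f'_c b) = 537.6/(0.85 × 5.95 × 16.3) = 6.521 in.
M_n = T(d − a/2) = 537.6 × (33.3 − 3.2605) = 16149.2 kip·in = 16149.2/12 = 1345.77 kip·ft.
φM_n = 0.90 × 1345.77 = 1211.19 kip·ft.

φM_n ≈ 1210 kip·ft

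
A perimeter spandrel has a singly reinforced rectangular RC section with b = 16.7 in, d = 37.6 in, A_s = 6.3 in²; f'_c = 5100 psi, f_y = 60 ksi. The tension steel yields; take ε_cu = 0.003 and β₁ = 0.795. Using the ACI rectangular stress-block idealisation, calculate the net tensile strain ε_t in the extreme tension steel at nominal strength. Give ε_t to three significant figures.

a = A_s f_y/(0.85 f'_c b) = 5.221 in.
β₁ = 0.795, so c = a/β₁ = 5.221/0.795 = 6.567 in.
From the linear strain diagram with ε_cu = 0.003: ε_t = 0.003 (d − c)/c = 0.003 × (37.6 − 6.567)/6.567 = 0.0142.
Since ε_t ≥ 0.005, the section is tension-controlled.

ε_t ≈ 0.0142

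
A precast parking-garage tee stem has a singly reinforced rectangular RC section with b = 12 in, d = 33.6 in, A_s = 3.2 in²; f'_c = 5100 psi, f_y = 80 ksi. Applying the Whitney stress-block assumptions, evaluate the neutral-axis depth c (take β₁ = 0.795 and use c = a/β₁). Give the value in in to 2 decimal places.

T = A_s f_y = 3.2 × 80 = 256 kips.
a = T/(0.85 f'_c b) = 256/(0.85 × 5.1 × 12) = 4.9212 in.
With β₁ = 0.795, c = a/β₁ = 4.9212/0.795 = 6.19 in.

c ≈ 6.19 in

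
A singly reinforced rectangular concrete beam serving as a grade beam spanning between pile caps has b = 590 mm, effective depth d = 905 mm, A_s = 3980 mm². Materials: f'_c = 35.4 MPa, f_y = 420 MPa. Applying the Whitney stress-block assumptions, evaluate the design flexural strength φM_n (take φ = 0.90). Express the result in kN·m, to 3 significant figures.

φM_n ≈ 1290 kN·m

T = A_s f_y = 3980 × 420 = 1671600 N = 1671.6 kN.
From C = T: a = T/(0.85 f'_c b) = 1671600/(0.85 × 35.4 × 590) = 94.16 mm.
M_n = T(d − a/2) = 1671.6 kN × (905 − 47.08) mm = 1434.10 kN·m.
φM_n = 0.90 × 1434.10 = 1290.69 kN·m.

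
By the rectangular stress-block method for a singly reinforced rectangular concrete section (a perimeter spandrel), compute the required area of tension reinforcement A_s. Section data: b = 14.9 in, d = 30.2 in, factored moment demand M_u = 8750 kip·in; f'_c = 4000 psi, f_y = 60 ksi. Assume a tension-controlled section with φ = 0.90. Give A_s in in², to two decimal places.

A_s ≈ 6.09 in²

M_n = M_u/φ = 8750/0.90 = 9722.22 kip·in.
From M_n = 0.85 f'_c a b (d − a/2):
a = d − √(d² − 2M_n/(0.85 f'_c b)) = 30.2 − √(30.2² − 2 × 9722.22/(0.85 × 4 × 14.9)) = 7.217 in.
A_s = 0.85 f'_c a b / f_y = 0.85 × 4 × 7.217 × 14.9 / 60 = 6.094 in².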